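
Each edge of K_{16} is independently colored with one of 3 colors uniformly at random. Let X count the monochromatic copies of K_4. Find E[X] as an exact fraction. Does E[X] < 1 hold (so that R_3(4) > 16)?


E[X] = C(16, 4) · 3^{1 − 6} = 1820 · 3^{−5} = 1820/243.
As a reduced fraction: E[X] = 1820/243 ≈ 7.4897.
Is E[X] < 1? NO.
Since E[X] ≥ 1, the first-moment bound is inconclusive at n = 16; it does NOT by itself certify R_3(4) > 16.

E[X] = 1820/243 ≈ 7.4897; E[X] ≥ 1; first-moment method inconclusive here.


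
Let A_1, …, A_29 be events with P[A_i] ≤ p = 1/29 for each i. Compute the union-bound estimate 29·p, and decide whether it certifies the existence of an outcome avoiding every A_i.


Union bound: P[∪_{i=1}^{29} A_i] ≤ Σ_i P[A_i] ≤ 29·p = 29·(1/29) = 1.
Numerically: 1 ≈ 1.0000000.
Is 1 < 1? NO.
Since the bound 1 is ≥ 1, the union bound is uninformative here; it does NOT by itself certify existence.

29·p = 1 ≈ 1.0000000; existence NOT certified by the union bound.


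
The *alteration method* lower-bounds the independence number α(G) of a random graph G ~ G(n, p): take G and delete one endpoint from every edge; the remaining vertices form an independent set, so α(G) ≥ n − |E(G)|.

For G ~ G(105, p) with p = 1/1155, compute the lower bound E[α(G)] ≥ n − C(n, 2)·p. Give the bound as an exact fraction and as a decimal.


E[|E(G)|] = C(105, 2)·p = 5460 · (1/1155) = 52/11.
E[α(G)] ≥ n − E[|E(G)|] = 105 − 52/11 = 1103/11.
Numerically: ≈ 100.27273.
(This is only a lower bound; the true E[α(G)] may be larger.)

E[α(G)] ≥ 1103/11 ≈ 100.27273.


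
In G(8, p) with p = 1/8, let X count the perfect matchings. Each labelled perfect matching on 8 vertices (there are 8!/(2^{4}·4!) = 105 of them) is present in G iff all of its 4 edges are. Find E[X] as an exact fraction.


K_8 has 8!/(2^{4}·4!) = 105 labelled perfect matchings.
For each such perfect matching H, let X_H = 1 if all 4 edges of H are present in G. Then P[X_H = 1] = p^{4} = (1/8)^{4} = 1/4096.
By linearity of expectation: E[X] = Σ_H E[X_H] = 105 · p^{4} = 105 · 1/4096 = 105/4096.
Numerically: E[X] ≈ 0.0256348.

E[X] = 105 · (1/8)^{4} = 105/4096 ≈ 0.0256348.


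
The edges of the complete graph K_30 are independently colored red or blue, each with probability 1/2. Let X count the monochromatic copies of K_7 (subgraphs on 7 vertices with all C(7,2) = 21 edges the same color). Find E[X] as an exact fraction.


Let X = Σ_S X_S over the C(30, 7) = 2035800 subsets S of size 7, where X_S = 1 if the K_7 on S is monochromatic.
For a fixed S, the K_7 on S has C(7, 2) = 21 edges. P[all 21 edges red] = (1/2)^21, and likewise for blue, so P[monochromatic] = 2·(1/2)^21 = 2^{1 − 21} = 1/1048576.
By linearity: E[X] = C(30, 7) · 2^{1 − 21} = 2035800 · 1/1048576 = 254475/131072.
Numerically: E[X] ≈ 1.9415.

E[X] = C(30,7)·2^(1−C(7,2)) = 254475/131072 ≈ 1.9415.


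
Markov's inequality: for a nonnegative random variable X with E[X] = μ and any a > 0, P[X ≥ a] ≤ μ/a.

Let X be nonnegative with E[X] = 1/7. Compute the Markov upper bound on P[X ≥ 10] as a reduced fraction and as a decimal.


μ = E[X] = 1/7, a = 10.
Markov: P[X ≥ 10] ≤ μ/a = (1/7)/10 = 1/70.
Numerically: ≈ 0.014286.
(Since a = 10 > μ = 0.142857, the bound 1/70 is < 1 and informative.)

P[X ≥ 10] ≤ 1/70 ≈ 0.014286.


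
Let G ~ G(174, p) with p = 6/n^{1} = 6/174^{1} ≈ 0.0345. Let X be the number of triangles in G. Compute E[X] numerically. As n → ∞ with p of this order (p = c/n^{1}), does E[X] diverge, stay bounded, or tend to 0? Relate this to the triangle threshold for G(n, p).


Number of potential triangles: C(174, 3) = 862924.
Each occurs with probability p³ ≈ (0.0345)³ ≈ 4.10021e-05.
By linearity: E[X] = C(174, 3)·p³ ≈ 862924 · 4.10021e-05 ≈ 35.382.
Here α = 1, so p = 6/n is exactly at the triangle threshold p ~ 1/n. Asymptotically E[X] → c³/6 = 6³/6 = 36 ≈ 36.000, a bounded constant. In this regime the triangle count is asymptotically Poisson(c³/6).

E[X] ≈ 35.382; in regime p = Θ(1/n^{1}) E[X] stays bounded (at the triangle threshold p ~ 1/n).


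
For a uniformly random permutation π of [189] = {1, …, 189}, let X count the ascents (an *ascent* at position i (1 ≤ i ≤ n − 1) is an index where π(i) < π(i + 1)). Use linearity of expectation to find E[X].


Write X = Σ X_I over i = 1, …, 188, with X_I the indicator of one ascent.
There are 188 indicators.
For each fixed i, the pair (π(i), π(i+1)) is a uniformly random ordered pair of distinct values from {1, …, 189}; by symmetry P[π(i) < π(i+1)] = 1/2.
By linearity: E[X] = 188 · (1/2) = (189 − 1) · (1/2) = 94 ≈ 94.000.

E[X] = 94 = 94.000.


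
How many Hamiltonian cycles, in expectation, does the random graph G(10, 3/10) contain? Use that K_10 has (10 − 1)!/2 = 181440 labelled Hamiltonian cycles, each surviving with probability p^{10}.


K_10 has (10 − 1)!/2 = 181440 labelled Hamiltonian cycles.
For each such Hamiltonian cycle H, let X_H = 1 if all 10 edges of H are present in G. Then P[X_H = 1] = p^{10} = (3/10)^{10} = 59049/10000000000.
By linearity: E[X] = Σ_H E[X_H] = 181440 · p^{10} = 181440 · 59049/10000000000 = 33480783/31250000.
Numerically: E[X] ≈ 1.07.

E[X] = 181440 · (3/10)^{10} = 33480783/31250000 ≈ 1.07.


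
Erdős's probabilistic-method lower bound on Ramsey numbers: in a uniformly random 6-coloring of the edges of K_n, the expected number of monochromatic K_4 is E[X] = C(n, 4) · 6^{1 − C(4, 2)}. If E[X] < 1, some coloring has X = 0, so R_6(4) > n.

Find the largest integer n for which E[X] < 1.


We need C(n, 4) · 6^{1 − 6} < 1, i.e. C(n, 4) < 6^{6 − 1} = 7776.
Check values of n near the boundary:
  n = 20: C(20, 4) = 4845; 4845 < 7776? YES
  n = 21: C(21, 4) = 5985; 5985 < 7776? YES
  n = 22: C(22, 4) = 7315; 7315 < 7776? YES
  n = 23: C(23, 4) = 8855; 8855 < 7776? NO
The largest n with C(n, 4) < 7776 is n = 22 (where E[X] = 7315/7776 ≈ 0.9407150). Hence R_6(4) > 22, i.e. R_6(4) ≥ 23.

Largest n = 22; hence R_6(4) > 22.


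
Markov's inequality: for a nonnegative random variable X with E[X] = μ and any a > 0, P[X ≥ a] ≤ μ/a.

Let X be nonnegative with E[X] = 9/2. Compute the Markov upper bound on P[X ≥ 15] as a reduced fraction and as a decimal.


μ = E[X] = 9/2, a = 15.
Markov: P[X ≥ 15] ≤ μ/a = (9/2)/15 = 3/10.
Numerically: ≈ 0.300000.
(Since a = 15 > μ = 4.500000, the bound 3/10 is < 1 and informative.)

P[X ≥ 15] ≤ 3/10 ≈ 0.300000.


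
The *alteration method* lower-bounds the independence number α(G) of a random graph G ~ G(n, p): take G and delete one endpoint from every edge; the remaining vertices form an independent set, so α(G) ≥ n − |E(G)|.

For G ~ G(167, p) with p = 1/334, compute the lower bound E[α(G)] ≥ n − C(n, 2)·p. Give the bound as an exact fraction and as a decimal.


E[|E(G)|] = C(167, 2)·p = 13861 · (1/334) = 83/2.
E[α(G)] ≥ n − E[|E(G)|] = 167 − 83/2 = 251/2.
Numerically: ≈ 125.500000.
(This is only a lower bound; the true E[α(G)] may be larger.)

E[α(G)] ≥ 251/2 ≈ 125.500000.


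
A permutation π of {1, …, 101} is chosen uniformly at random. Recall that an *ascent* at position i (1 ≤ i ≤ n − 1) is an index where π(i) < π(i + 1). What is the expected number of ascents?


Write X = Σ X_I over i = 1, …, 100, with X_I the indicator of one ascent.
There are 100 indicators.
For each fixed i, the pair (π(i), π(i+1)) is a uniformly random ordered pair of distinct values from {1, …, 101}; by symmetry P[π(i) < π(i+1)] = 1/2.
By linearity: E[X] = 100 · (1/2) = (101 − 1) · (1/2) = 50 ≈ 50.000.

E[X] = 50 = 50.000.


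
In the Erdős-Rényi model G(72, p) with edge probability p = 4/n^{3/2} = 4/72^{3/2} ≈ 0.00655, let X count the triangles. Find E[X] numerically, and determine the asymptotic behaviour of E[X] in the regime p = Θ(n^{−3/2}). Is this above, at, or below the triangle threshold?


Number of potential triangles: C(72, 3) = 59640.
Each occurs with probability p³ ≈ (0.00655)³ ≈ 2.80662e-07.
By linearity: E[X] = C(72, 3)·p³ ≈ 59640 · 2.80662e-07 ≈ 0.017.
Since α = 3/2 > 1, p = c/n^{3/2} = o(1/n) is below the triangle threshold p ~ 1/n. Asymptotically E[X] ~ (c³/6)·n^{3(1−α)} = (4³/6)·n^{-1.5} → 0, so by Markov's inequality G has no triangles w.h.p.

E[X] ≈ 0.017; in regime p = Θ(1/n^{3/2}) E[X] tends to 0 (below the triangle threshold p ~ 1/n).


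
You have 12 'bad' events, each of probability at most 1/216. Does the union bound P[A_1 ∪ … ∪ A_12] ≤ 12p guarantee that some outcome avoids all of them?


Union bound: P[∪_{i=1}^{12} A_i] ≤ Σ_i P[A_i] ≤ 12·p = 12·(1/216) = 1/18.
Numerically: 1/18 ≈ 0.05556.
Is 1/18 < 1? YES.
Since P[∪ A_i] ≤ 1/18 < 1, the complement has P[∩ A_i^c] ≥ 1 − 1/18 = 17/18 > 0, so some outcome avoids every A_i.

12·p = 1/18 ≈ 0.05556; existence CERTIFIED by the union bound.


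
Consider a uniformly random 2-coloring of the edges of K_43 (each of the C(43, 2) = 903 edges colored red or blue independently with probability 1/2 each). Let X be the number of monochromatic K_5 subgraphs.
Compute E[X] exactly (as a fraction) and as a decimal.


Let X = Σ_S X_S over the C(43, 5) = 962598 subsets S of size 5, where X_S = 1 if the K_5 on S is monochromatic.
For a fixed S, the K_5 on S has C(5, 2) = 10 edges. P[all 10 edges red] = (1/2)^10, and likewise for blue, so P[monochromatic] = 2·(1/2)^10 = 2^{1 − 10} = 1/512.
By linearity of expectation: E[X] = C(43, 5) · 2^{1 − 10} = 962598 · 1/512 = 481299/256.
Numerically: E[X] ≈ 1880.07422.

E[X] = C(43,5)·2^(1−C(5,2)) = 481299/256 ≈ 1880.07422.


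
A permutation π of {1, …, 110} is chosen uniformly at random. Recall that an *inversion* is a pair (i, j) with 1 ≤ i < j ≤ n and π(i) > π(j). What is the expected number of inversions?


Write X = Σ X_I over the C(110, 2) = 5995 pairs i < j, with X_I the indicator of one inversion.
There are 5995 indicators.
For each fixed pair i < j, the values π(i) and π(j) are two distinct elements of {1, …, 110} in uniformly random order; by symmetry P[π(i) > π(j)] = 1/2.
By linearity: E[X] = 5995 · (1/2) = C(110, 2) · (1/2) = 5995/2 = 5995/2 ≈ 2997.500000.

E[X] = 5995/2 = 2997.500000.


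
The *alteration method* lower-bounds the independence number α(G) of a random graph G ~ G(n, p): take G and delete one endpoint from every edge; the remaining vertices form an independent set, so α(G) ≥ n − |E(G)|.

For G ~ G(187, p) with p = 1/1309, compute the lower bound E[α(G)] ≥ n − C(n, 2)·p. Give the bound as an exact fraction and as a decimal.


E[|E(G)|] = C(187, 2)·p = 17391 · (1/1309) = 93/7.
E[α(G)] ≥ n − E[|E(G)|] = 187 − 93/7 = 1216/7.
Numerically: ≈ 173.7143.
(This is only a lower bound; the true E[α(G)] may be larger.)

E[α(G)] ≥ 1216/7 ≈ 173.7143.


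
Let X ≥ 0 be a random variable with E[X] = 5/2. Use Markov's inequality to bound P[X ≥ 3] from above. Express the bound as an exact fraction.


μ = E[X] = 5/2, a = 3.
Markov: P[X ≥ 3] ≤ μ/a = (5/2)/3 = 5/6.
Numerically: ≈ 0.833333.
(Since a = 3 > μ = 2.500000, the bound 5/6 is < 1 and informative.)

P[X ≥ 3] ≤ 5/6 ≈ 0.833333.


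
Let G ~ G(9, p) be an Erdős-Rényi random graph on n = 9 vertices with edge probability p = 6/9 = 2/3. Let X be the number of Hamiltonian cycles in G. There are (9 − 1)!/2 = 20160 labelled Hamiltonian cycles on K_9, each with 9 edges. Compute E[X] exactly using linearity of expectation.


K_9 has (9 − 1)!/2 = 20160 labelled Hamiltonian cycles.
For each such Hamiltonian cycle H, let X_H = 1 if all 9 edges of H are present in G. Then P[X_H = 1] = p^{9} = (2/3)^{9} = 512/19683.
By linearity of expectation: E[X] = Σ_H E[X_H] = 20160 · p^{9} = 20160 · 512/19683 = 1146880/2187.
Numerically: E[X] ≈ 524.

E[X] = 20160 · (2/3)^{9} = 1146880/2187 ≈ 524.


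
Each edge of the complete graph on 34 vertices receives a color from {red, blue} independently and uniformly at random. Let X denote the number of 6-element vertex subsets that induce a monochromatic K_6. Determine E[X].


Let X = Σ_S X_S over the C(34, 6) = 1344904 subsets S of size 6, where X_S = 1 if the K_6 on S is monochromatic.
For a fixed S, the K_6 on S has C(6, 2) = 15 edges. P[all 15 edges red] = (1/2)^15, and likewise for blue, so P[monochromatic] = 2·(1/2)^15 = 2^{1 − 15} = 1/16384.
By linearity of expectation: E[X] = C(34, 6) · 2^{1 − 15} = 1344904 · 1/16384 = 168113/2048.
Numerically: E[X] ≈ 82.08643.

E[X] = C(34,6)·2^(1−C(6,2)) = 168113/2048 ≈ 82.08643.


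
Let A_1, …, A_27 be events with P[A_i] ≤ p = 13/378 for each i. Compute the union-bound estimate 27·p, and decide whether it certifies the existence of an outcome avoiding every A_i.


Union bound: P[∪_{i=1}^{27} A_i] ≤ Σ_i P[A_i] ≤ 27·p = 27·(13/378) = 13/14.
Numerically: 13/14 ≈ 0.9286.
Is 13/14 < 1? YES.
Since P[∪ A_i] ≤ 13/14 < 1, the complement has P[∩ A_i^c] ≥ 1 − 13/14 = 1/14 > 0, so some outcome avoids every A_i.

27·p = 13/14 ≈ 0.9286; existence CERTIFIED by the union bound.


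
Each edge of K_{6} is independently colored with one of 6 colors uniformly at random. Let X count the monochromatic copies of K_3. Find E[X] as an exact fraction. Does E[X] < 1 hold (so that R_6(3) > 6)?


E[X] = C(6, 3) · 6^{1 − 3} = 20 · 6^{−2} = 20/36.
As a reduced fraction: E[X] = 5/9 ≈ 0.5555556.
Is E[X] < 1? YES.
Since E[X] < 1, there exists a 6-coloring of K_{6} with no monochromatic K_3; hence R_6(3) > 6.

E[X] = 5/9 ≈ 0.5555556; E[X] < 1, so R_6(3) > 6.


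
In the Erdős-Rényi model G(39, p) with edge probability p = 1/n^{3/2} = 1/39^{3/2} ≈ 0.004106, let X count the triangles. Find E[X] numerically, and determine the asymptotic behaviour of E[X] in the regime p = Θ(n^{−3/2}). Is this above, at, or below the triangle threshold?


Number of potential triangles: C(39, 3) = 9139.
Each occurs with probability p³ ≈ (0.004106)³ ≈ 6.921644e-08.
By linearity: E[X] = C(39, 3)·p³ ≈ 9139 · 6.921644e-08 ≈ 0.0006.
Since α = 3/2 > 1, p = c/n^{3/2} = o(1/n) is below the triangle threshold p ~ 1/n. Asymptotically E[X] ~ (c³/6)·n^{3(1−α)} = (1³/6)·n^{-1.5} → 0, so by Markov's inequality G has no triangles w.h.p.

E[X] ≈ 0.0006; in regime p = Θ(1/n^{3/2}) E[X] tends to 0 (below the triangle threshold p ~ 1/n).


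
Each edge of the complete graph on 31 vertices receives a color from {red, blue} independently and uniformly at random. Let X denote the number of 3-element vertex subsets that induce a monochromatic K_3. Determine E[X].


Let X = Σ_S X_S over the C(31, 3) = 4495 subsets S of size 3, where X_S = 1 if the K_3 on S is monochromatic.
For a fixed S, the K_3 on S has C(3, 2) = 3 edges. P[all 3 edges red] = (1/2)^3, and likewise for blue, so P[monochromatic] = 2·(1/2)^3 = 2^{1 − 3} = 1/4.
By linearity: E[X] = C(31, 3) · 2^{1 − 3} = 4495 · 1/4 = 4495/4.
Numerically: E[X] ≈ 1123.750.

E[X] = C(31,3)·2^(1−C(3,2)) = 4495/4 ≈ 1123.750.


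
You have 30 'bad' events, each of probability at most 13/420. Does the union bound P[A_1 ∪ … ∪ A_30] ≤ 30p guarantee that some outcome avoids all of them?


Union bound: P[∪_{i=1}^{30} A_i] ≤ Σ_i P[A_i] ≤ 30·p = 30·(13/420) = 13/14.
Numerically: 13/14 ≈ 0.929.
Is 13/14 < 1? YES.
Since P[∪ A_i] ≤ 13/14 < 1, the complement has P[∩ A_i^c] ≥ 1 − 13/14 = 1/14 > 0, so some outcome avoids every A_i.

30·p = 13/14 ≈ 0.929; existence CERTIFIED by the union bound.


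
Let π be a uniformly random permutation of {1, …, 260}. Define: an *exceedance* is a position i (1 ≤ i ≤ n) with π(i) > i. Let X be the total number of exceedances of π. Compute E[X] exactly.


Write X = Σ_{i=1}^{260} X_i, where X_i = 1_{π(i) > i}.
For each fixed i, π(i) is uniform over {1, …, 260} (marginal of a uniform permutation), so P[π(i) > i] = (n − i)/n. Summing: Σ_{i=1}^{260} (n − i)/n = (0 + 1 + … + 259)/260 = 260(260 − 1)/(2·260) = (260 − 1)/2.
Hence E[X] = Σ_{i=1}^{260} (260 − i)/260 = 259/2 ≈ 129.50000.

E[X] = 259/2 = 129.50000.


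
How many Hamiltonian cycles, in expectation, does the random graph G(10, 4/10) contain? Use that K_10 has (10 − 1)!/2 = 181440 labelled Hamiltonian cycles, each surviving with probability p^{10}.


K_10 has (10 − 1)!/2 = 181440 labelled Hamiltonian cycles.
For each such Hamiltonian cycle H, let X_H = 1 if all 10 edges of H are present in G. Then P[X_H = 1] = p^{10} = (2/5)^{10} = 1024/9765625.
By linearity: E[X] = Σ_H E[X_H] = 181440 · p^{10} = 181440 · 1024/9765625 = 37158912/1953125.
Numerically: E[X] ≈ 19.

E[X] = 181440 · (2/5)^{10} = 37158912/1953125 ≈ 19.


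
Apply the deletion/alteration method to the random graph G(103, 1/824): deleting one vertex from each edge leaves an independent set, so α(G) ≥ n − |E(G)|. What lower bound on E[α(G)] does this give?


E[|E(G)|] = C(103, 2)·p = 5253 · (1/824) = 51/8.
E[α(G)] ≥ n − E[|E(G)|] = 103 − 51/8 = 773/8.
Numerically: ≈ 96.6250.
(This is only a lower bound; the true E[α(G)] may be larger.)

E[α(G)] ≥ 773/8 ≈ 96.6250.


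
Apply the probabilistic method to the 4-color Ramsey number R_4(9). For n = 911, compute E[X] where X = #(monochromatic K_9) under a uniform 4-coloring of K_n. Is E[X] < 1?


E[X] = C(911, 9) · 4^{1 − 36} = 1144686900492291197405 · 4^{−35} = 1144686900492291197405/1180591620717411303424.
As a reduced fraction: E[X] = 1144686900492291197405/1180591620717411303424 ≈ 0.969588.
Is E[X] < 1? YES.
Since E[X] < 1, there exists a 4-coloring of K_{911} with no monochromatic K_9; hence R_4(9) > 911.

E[X] = 1144686900492291197405/1180591620717411303424 ≈ 0.969588; E[X] < 1, so R_4(9) > 911.


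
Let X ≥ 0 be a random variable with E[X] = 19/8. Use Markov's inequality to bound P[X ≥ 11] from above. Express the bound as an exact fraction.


μ = E[X] = 19/8, a = 11.
Markov: P[X ≥ 11] ≤ μ/a = (19/8)/11 = 19/88.
Numerically: ≈ 0.216.
(Since a = 11 > μ = 2.375, the bound 19/88 is < 1 and informative.)

P[X ≥ 11] ≤ 19/88 ≈ 0.216.


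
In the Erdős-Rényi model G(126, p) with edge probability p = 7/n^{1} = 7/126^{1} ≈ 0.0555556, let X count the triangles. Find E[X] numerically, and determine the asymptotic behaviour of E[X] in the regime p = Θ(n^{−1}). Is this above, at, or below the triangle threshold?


Number of potential triangles: C(126, 3) = 325500.
Each occurs with probability p³ ≈ (0.0555556)³ ≈ 1.71467764e-04.
By linearity: E[X] = C(126, 3)·p³ ≈ 325500 · 1.71467764e-04 ≈ 55.812757.
Here α = 1, so p = 7/n is exactly at the triangle threshold p ~ 1/n. Asymptotically E[X] → c³/6 = 7³/6 = 343/6 ≈ 57.166667, a bounded constant. In this regime the triangle count is asymptotically Poisson(c³/6).

E[X] ≈ 55.812757; in regime p = Θ(1/n^{1}) E[X] stays bounded (at the triangle threshold p ~ 1/n).


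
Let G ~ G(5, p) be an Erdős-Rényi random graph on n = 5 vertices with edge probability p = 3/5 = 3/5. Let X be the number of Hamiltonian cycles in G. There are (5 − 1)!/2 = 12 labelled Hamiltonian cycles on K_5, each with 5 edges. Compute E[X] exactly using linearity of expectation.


K_5 has (5 − 1)!/2 = 12 labelled Hamiltonian cycles.
For each such Hamiltonian cycle H, let X_H = 1 if all 5 edges of H are present in G. Then P[X_H = 1] = p^{5} = (3/5)^{5} = 243/3125.
By linearity: E[X] = Σ_H E[X_H] = 12 · p^{5} = 12 · 243/3125 = 2916/3125.
Numerically: E[X] ≈ 0.93312.

E[X] = 12 · (3/5)^{5} = 2916/3125 ≈ 0.93312.


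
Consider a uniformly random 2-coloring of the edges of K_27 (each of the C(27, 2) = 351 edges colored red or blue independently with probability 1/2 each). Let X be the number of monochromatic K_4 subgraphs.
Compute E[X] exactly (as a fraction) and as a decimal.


Let X = Σ_S X_S over the C(27, 4) = 17550 subsets S of size 4, where X_S = 1 if the K_4 on S is monochromatic.
For a fixed S, the K_4 on S has C(4, 2) = 6 edges. P[all 6 edges red] = (1/2)^6, and likewise for blue, so P[monochromatic] = 2·(1/2)^6 = 2^{1 − 6} = 1/32.
By linearity: E[X] = C(27, 4) · 2^{1 − 6} = 17550 · 1/32 = 8775/16.
Numerically: E[X] ≈ 548.43750.

E[X] = C(27,4)·2^(1−C(4,2)) = 8775/16 ≈ 548.43750.


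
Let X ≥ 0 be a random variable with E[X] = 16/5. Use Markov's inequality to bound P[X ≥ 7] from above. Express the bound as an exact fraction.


μ = E[X] = 16/5, a = 7.
Markov: P[X ≥ 7] ≤ μ/a = (16/5)/7 = 16/35.
Numerically: ≈ 0.45714.
(Since a = 7 > μ = 3.20000, the bound 16/35 is < 1 and informative.)

P[X ≥ 7] ≤ 16/35 ≈ 0.45714.


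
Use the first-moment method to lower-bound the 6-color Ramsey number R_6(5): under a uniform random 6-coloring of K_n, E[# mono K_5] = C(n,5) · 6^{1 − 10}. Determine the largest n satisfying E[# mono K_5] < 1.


We need C(n, 5) · 6^{1 − 10} < 1, i.e. C(n, 5) < 6^{10 − 1} = 10077696.
Check values of n near the boundary:
  n = 65: C(65, 5) = 8259888; 8259888 < 10077696? YES
  n = 66: C(66, 5) = 8936928; 8936928 < 10077696? YES
  n = 67: C(67, 5) = 9657648; 9657648 < 10077696? YES
  n = 68: C(68, 5) = 10424128; 10424128 < 10077696? NO
The largest n with C(n, 5) < 10077696 is n = 67 (where E[X] = 67067/69984 ≈ 0.95832). Hence R_6(5) > 67, i.e. R_6(5) ≥ 68.

Largest n = 67; hence R_6(5) > 67.


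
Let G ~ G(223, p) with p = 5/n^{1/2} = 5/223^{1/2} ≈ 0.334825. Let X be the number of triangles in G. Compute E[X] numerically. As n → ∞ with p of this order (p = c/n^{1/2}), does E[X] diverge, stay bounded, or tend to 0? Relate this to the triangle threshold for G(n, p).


Number of potential triangles: C(223, 3) = 1823471.
Each occurs with probability p³ ≈ (0.334825)³ ≈ 3.75364086e-02.
By linearity: E[X] = C(223, 3)·p³ ≈ 1823471 · 3.75364086e-02 ≈ 68446.552604.
Since α = 1/2 < 1, p = c/n^{1/2} ≫ 1/n is above the triangle threshold p ~ 1/n. Asymptotically E[X] ~ (c³/6)·n^{3(1−α)} = (5³/6)·n^{1.5} → ∞; triangles are abundant w.h.p.

E[X] ≈ 68446.552604; in regime p = Θ(1/n^{1/2}) E[X] diverges (above the triangle threshold p ~ 1/n).


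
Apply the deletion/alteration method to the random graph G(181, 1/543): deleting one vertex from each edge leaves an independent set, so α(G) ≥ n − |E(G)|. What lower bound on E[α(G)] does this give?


E[|E(G)|] = C(181, 2)·p = 16290 · (1/543) = 30.
E[α(G)] ≥ n − E[|E(G)|] = 181 − 30 = 151.
Numerically: ≈ 151.000.
(This is only a lower bound; the true E[α(G)] may be larger.)

E[α(G)] ≥ 151 ≈ 151.000.


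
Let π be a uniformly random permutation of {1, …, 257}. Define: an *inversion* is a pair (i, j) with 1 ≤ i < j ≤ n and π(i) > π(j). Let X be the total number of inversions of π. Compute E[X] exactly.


Write X = Σ X_I over the C(257, 2) = 32896 pairs i < j, with X_I the indicator of one inversion.
There are 32896 indicators.
For each fixed pair i < j, the values π(i) and π(j) are two distinct elements of {1, …, 257} in uniformly random order; by symmetry P[π(i) > π(j)] = 1/2.
By linearity: E[X] = 32896 · (1/2) = C(257, 2) · (1/2) = 32896/2 = 16448 ≈ 16448.000000.

E[X] = 16448 = 16448.000000.


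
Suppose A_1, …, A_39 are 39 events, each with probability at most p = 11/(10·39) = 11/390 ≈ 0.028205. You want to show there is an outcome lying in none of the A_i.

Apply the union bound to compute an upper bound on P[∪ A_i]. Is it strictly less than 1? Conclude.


Union bound: P[∪_{i=1}^{39} A_i] ≤ Σ_i P[A_i] ≤ 39·p = 39·(11/390) = 11/10.
Numerically: 11/10 ≈ 1.100000.
Is 11/10 < 1? NO.
Since the bound 11/10 is ≥ 1, the union bound is uninformative here; it does NOT by itself certify existence.

39·p = 11/10 ≈ 1.100000; existence NOT certified by the union bound.


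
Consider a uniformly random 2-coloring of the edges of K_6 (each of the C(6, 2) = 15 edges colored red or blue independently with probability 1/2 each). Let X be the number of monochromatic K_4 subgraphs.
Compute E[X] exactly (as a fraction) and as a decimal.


Let X = Σ_S X_S over the C(6, 4) = 15 subsets S of size 4, where X_S = 1 if the K_4 on S is monochromatic.
For a fixed S, the K_4 on S has C(4, 2) = 6 edges. P[all 6 edges red] = (1/2)^6, and likewise for blue, so P[monochromatic] = 2·(1/2)^6 = 2^{1 − 6} = 1/32.
By linearity of expectation: E[X] = C(6, 4) · 2^{1 − 6} = 15 · 1/32 = 15/32.
Numerically: E[X] ≈ 0.46875.

E[X] = C(6,4)·2^(1−C(4,2)) = 15/32 ≈ 0.46875.


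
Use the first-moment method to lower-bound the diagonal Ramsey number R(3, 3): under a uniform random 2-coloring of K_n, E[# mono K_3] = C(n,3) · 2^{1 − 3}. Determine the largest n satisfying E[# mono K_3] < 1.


We need C(n, 3) · 2^{1 − 3} < 1, i.e. C(n, 3) < 2^{3 − 1} = 4.
Check values of n near the boundary:
  n = 3: C(3, 3) = 1; 1 < 4? YES
  n = 4: C(4, 3) = 4; 4 < 4? NO
  n = 5: C(5, 3) = 10; 10 < 4? NO
  n = 6: C(6, 3) = 20; 20 < 4? NO
The largest n with C(n, 3) < 4 is n = 3 (where E[X] = 1/4 ≈ 0.250). Hence R(3, 3) > 3, i.e. R(3, 3) ≥ 4.

Largest n = 3; hence R(3, 3) > 3.


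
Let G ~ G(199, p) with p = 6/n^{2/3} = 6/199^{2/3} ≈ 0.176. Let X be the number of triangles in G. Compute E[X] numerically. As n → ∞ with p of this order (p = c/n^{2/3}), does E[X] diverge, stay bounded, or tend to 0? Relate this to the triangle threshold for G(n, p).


Number of potential triangles: C(199, 3) = 1293699.
Each occurs with probability p³ ≈ (0.176)³ ≈ 5.45441e-03.
By linearity: E[X] = C(199, 3)·p³ ≈ 1293699 · 5.45441e-03 ≈ 7056.362.
Since α = 2/3 < 1, p = c/n^{2/3} ≫ 1/n is above the triangle threshold p ~ 1/n. Asymptotically E[X] ~ (c³/6)·n^{3(1−α)} = (6³/6)·n^{1} → ∞; triangles are abundant w.h.p.

E[X] ≈ 7056.362; in regime p = Θ(1/n^{2/3}) E[X] diverges (above the triangle threshold p ~ 1/n).


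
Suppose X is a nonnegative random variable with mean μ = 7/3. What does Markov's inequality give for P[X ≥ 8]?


μ = E[X] = 7/3, a = 8.
Markov: P[X ≥ 8] ≤ μ/a = (7/3)/8 = 7/24.
Numerically: ≈ 0.292.
(Since a = 8 > μ = 2.333, the bound 7/24 is < 1 and informative.)

P[X ≥ 8] ≤ 7/24 ≈ 0.292.


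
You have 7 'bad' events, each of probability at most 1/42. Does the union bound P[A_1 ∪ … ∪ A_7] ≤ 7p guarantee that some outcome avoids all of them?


Union bound: P[∪_{i=1}^{7} A_i] ≤ Σ_i P[A_i] ≤ 7·p = 7·(1/42) = 1/6.
Numerically: 1/6 ≈ 0.1666667.
Is 1/6 < 1? YES.
Since P[∪ A_i] ≤ 1/6 < 1, the complement has P[∩ A_i^c] ≥ 1 − 1/6 = 5/6 > 0, so some outcome avoids every A_i.

7·p = 1/6 ≈ 0.1666667; existence CERTIFIED by the union bound.


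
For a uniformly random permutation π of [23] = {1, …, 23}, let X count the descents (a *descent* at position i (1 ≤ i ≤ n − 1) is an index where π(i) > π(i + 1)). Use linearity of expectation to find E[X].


Write X = Σ X_I over i = 1, …, 22, with X_I the indicator of one descent.
There are 22 indicators.
For each fixed i, the pair (π(i), π(i+1)) is a uniformly random ordered pair of distinct values from {1, …, 23}; by symmetry P[π(i) > π(i+1)] = 1/2.
By linearity: E[X] = 22 · (1/2) = (23 − 1) · (1/2) = 11 ≈ 11.00000.

E[X] = 11 = 11.00000.


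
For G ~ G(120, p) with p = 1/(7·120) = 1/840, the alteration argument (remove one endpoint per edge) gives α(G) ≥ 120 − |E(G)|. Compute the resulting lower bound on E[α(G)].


E[|E(G)|] = C(120, 2)·p = 7140 · (1/840) = 17/2.
E[α(G)] ≥ n − E[|E(G)|] = 120 − 17/2 = 223/2.
Numerically: ≈ 111.5000.
(This is only a lower bound; the true E[α(G)] may be larger.)

E[α(G)] ≥ 223/2 ≈ 111.5000.


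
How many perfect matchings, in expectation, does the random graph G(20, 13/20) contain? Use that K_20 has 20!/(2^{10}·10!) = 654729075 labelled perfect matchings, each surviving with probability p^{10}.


K_20 has 20!/(2^{10}·10!) = 654729075 labelled perfect matchings.
For each such perfect matching H, let X_H = 1 if all 10 edges of H are present in G. Then P[X_H = 1] = p^{10} = (13/20)^{10} = 137858491849/10240000000000.
By linearity of expectation: E[X] = Σ_H E[X_H] = 654729075 · p^{10} = 654729075 · 137858491849/10240000000000 = 3610398513967632387/409600000000.
Numerically: E[X] ≈ 8.814e+06.

E[X] = 654729075 · (13/20)^{10} = 3610398513967632387/409600000000 ≈ 8.814e+06.


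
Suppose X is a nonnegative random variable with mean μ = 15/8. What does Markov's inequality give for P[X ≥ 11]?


μ = E[X] = 15/8, a = 11.
Markov: P[X ≥ 11] ≤ μ/a = (15/8)/11 = 15/88.
Numerically: ≈ 0.1705.
(Since a = 11 > μ = 1.8750, the bound 15/88 is < 1 and informative.)

P[X ≥ 11] ≤ 15/88 ≈ 0.1705.


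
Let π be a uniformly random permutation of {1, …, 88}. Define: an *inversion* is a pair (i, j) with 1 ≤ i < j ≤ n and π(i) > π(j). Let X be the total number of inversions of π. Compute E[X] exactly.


Write X = Σ X_I over the C(88, 2) = 3828 pairs i < j, with X_I the indicator of one inversion.
There are 3828 indicators.
For each fixed pair i < j, the values π(i) and π(j) are two distinct elements of {1, …, 88} in uniformly random order; by symmetry P[π(i) > π(j)] = 1/2.
By linearity: E[X] = 3828 · (1/2) = C(88, 2) · (1/2) = 3828/2 = 1914 ≈ 1914.00000.

E[X] = 1914 = 1914.00000.


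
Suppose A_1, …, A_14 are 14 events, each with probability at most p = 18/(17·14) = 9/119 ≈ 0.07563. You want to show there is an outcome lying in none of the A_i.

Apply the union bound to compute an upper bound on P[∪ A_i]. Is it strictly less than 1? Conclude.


Union bound: P[∪_{i=1}^{14} A_i] ≤ Σ_i P[A_i] ≤ 14·p = 14·(9/119) = 18/17.
Numerically: 18/17 ≈ 1.05882.
Is 18/17 < 1? NO.
Since the bound 18/17 is ≥ 1, the union bound is uninformative here; it does NOT by itself certify existence.

14·p = 18/17 ≈ 1.05882; existence NOT certified by the union bound.


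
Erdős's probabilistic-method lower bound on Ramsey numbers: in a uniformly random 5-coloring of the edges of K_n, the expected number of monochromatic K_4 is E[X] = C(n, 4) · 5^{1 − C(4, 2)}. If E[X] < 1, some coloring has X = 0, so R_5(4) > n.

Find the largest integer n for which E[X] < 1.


We need C(n, 4) · 5^{1 − 6} < 1, i.e. C(n, 4) < 5^{6 − 1} = 3125.
Check values of n near the boundary:
  n = 13: C(13, 4) = 715; 715 < 3125? YES
  n = 14: C(14, 4) = 1001; 1001 < 3125? YES
  n = 15: C(15, 4) = 1365; 1365 < 3125? YES
  n = 16: C(16, 4) = 1820; 1820 < 3125? YES
  n = 17: C(17, 4) = 2380; 2380 < 3125? YES
  n = 18: C(18, 4) = 3060; 3060 < 3125? YES
  n = 19: C(19, 4) = 3876; 3876 < 3125? NO
The largest n with C(n, 4) < 3125 is n = 18 (where E[X] = 612/625 ≈ 0.9792). Hence R_5(4) > 18, i.e. R_5(4) ≥ 19.

Largest n = 18; hence R_5(4) > 18.


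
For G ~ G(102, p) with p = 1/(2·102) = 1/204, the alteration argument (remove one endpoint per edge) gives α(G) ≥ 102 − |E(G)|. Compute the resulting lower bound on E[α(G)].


E[|E(G)|] = C(102, 2)·p = 5151 · (1/204) = 101/4.
E[α(G)] ≥ n − E[|E(G)|] = 102 − 101/4 = 307/4.
Numerically: ≈ 76.7500.
(This is only a lower bound; the true E[α(G)] may be larger.)

E[α(G)] ≥ 307/4 ≈ 76.7500.


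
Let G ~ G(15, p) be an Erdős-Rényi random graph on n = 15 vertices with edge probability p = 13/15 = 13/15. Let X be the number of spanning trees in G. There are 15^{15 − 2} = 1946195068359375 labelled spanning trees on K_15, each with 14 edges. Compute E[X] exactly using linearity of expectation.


K_15 has 15^{15 − 2} = 1946195068359375 labelled spanning trees.
For each such spanning tree H, let X_H = 1 if all 14 edges of H are present in G. Then P[X_H = 1] = p^{14} = (13/15)^{14} = 3937376385699289/29192926025390625.
Summing the indicators: E[X] = Σ_H E[X_H] = 1946195068359375 · p^{14} = 1946195068359375 · 3937376385699289/29192926025390625 = 3937376385699289/15.
Numerically: E[X] ≈ 2.62492e+14.

E[X] = 1946195068359375 · (13/15)^{14} = 3937376385699289/15 ≈ 2.62492e+14.


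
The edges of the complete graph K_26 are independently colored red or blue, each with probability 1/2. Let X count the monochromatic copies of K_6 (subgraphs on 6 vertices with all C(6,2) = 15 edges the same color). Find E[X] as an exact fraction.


Let X = Σ_S X_S over the C(26, 6) = 230230 subsets S of size 6, where X_S = 1 if the K_6 on S is monochromatic.
For a fixed S, the K_6 on S has C(6, 2) = 15 edges. P[all 15 edges red] = (1/2)^15, and likewise for blue, so P[monochromatic] = 2·(1/2)^15 = 2^{1 − 15} = 1/16384.
By linearity of expectation: E[X] = C(26, 6) · 2^{1 − 15} = 230230 · 1/16384 = 115115/8192.
Numerically: E[X] ≈ 14.0521.

E[X] = C(26,6)·2^(1−C(6,2)) = 115115/8192 ≈ 14.0521.


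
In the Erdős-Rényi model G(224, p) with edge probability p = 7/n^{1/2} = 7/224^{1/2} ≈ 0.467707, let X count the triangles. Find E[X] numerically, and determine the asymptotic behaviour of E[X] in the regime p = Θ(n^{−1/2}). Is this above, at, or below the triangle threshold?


Number of potential triangles: C(224, 3) = 1848224.
Each occurs with probability p³ ≈ (0.467707)³ ≈ 1.02310944e-01.
By linearity: E[X] = C(224, 3)·p³ ≈ 1848224 · 1.02310944e-01 ≈ 189093.542477.
Since α = 1/2 < 1, p = c/n^{1/2} ≫ 1/n is above the triangle threshold p ~ 1/n. Asymptotically E[X] ~ (c³/6)·n^{3(1−α)} = (7³/6)·n^{1.5} → ∞; triangles are abundant w.h.p.

E[X] ≈ 189093.542477; in regime p = Θ(1/n^{1/2}) E[X] diverges (above the triangle threshold p ~ 1/n).


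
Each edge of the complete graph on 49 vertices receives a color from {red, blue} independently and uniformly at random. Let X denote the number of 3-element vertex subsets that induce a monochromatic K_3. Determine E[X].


Let X = Σ_S X_S over the C(49, 3) = 18424 subsets S of size 3, where X_S = 1 if the K_3 on S is monochromatic.
For a fixed S, the K_3 on S has C(3, 2) = 3 edges. P[all 3 edges red] = (1/2)^3, and likewise for blue, so P[monochromatic] = 2·(1/2)^3 = 2^{1 − 3} = 1/4.
Summing: E[X] = C(49, 3) · 2^{1 − 3} = 18424 · 1/4 = 4606.
Numerically: E[X] ≈ 4606.00000.

E[X] = C(49,3)·2^(1−C(3,2)) = 4606 ≈ 4606.00000.


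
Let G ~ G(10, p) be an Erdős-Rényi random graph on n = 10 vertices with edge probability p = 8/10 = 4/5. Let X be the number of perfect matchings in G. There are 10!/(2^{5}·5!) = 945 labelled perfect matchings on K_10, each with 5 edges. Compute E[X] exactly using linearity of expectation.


K_10 has 10!/(2^{5}·5!) = 945 labelled perfect matchings.
For each such perfect matching H, let X_H = 1 if all 5 edges of H are present in G. Then P[X_H = 1] = p^{5} = (4/5)^{5} = 1024/3125.
By linearity: E[X] = Σ_H E[X_H] = 945 · p^{5} = 945 · 1024/3125 = 193536/625.
Numerically: E[X] ≈ 310.

E[X] = 945 · (4/5)^{5} = 193536/625 ≈ 310.


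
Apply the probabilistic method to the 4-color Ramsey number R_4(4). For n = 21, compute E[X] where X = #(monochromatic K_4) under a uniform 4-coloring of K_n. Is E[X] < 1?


E[X] = C(21, 4) · 4^{1 − 6} = 5985 · 4^{−5} = 5985/1024.
As a reduced fraction: E[X] = 5985/1024 ≈ 5.844727.
Is E[X] < 1? NO.
Since E[X] ≥ 1, the first-moment bound is inconclusive at n = 21; it does NOT by itself certify R_4(4) > 21.

E[X] = 5985/1024 ≈ 5.844727; E[X] ≥ 1; first-moment method inconclusive here.


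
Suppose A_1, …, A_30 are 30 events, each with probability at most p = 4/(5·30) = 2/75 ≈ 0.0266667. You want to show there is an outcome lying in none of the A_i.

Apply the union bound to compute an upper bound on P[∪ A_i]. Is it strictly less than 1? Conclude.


Union bound: P[∪_{i=1}^{30} A_i] ≤ Σ_i P[A_i] ≤ 30·p = 30·(2/75) = 4/5.
Numerically: 4/5 ≈ 0.8000000.
Is 4/5 < 1? YES.
Since P[∪ A_i] ≤ 4/5 < 1, the complement has P[∩ A_i^c] ≥ 1 − 4/5 = 1/5 > 0, so some outcome avoids every A_i.

30·p = 4/5 ≈ 0.8000000; existence CERTIFIED by the union bound.


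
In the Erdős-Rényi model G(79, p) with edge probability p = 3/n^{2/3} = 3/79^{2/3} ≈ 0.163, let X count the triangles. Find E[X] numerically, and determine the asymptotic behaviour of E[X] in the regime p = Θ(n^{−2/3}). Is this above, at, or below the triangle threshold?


Number of potential triangles: C(79, 3) = 79079.
Each occurs with probability p³ ≈ (0.163)³ ≈ 4.32623e-03.
By linearity: E[X] = C(79, 3)·p³ ≈ 79079 · 4.32623e-03 ≈ 342.114.
Since α = 2/3 < 1, p = c/n^{2/3} ≫ 1/n is above the triangle threshold p ~ 1/n. Asymptotically E[X] ~ (c³/6)·n^{3(1−α)} = (3³/6)·n^{1} → ∞; triangles are abundant w.h.p.

E[X] ≈ 342.114; in regime p = Θ(1/n^{2/3}) E[X] diverges (above the triangle threshold p ~ 1/n).


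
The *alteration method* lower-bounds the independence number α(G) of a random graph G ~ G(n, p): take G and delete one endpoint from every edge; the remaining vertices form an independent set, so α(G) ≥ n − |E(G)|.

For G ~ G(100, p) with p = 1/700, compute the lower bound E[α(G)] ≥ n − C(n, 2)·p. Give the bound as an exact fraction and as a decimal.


E[|E(G)|] = C(100, 2)·p = 4950 · (1/700) = 99/14.
E[α(G)] ≥ n − E[|E(G)|] = 100 − 99/14 = 1301/14.
Numerically: ≈ 92.929.
(This is only a lower bound; the true E[α(G)] may be larger.)

E[α(G)] ≥ 1301/14 ≈ 92.929.


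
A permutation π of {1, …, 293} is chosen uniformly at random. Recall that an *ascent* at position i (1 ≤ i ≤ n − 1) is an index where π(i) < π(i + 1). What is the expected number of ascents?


Write X = Σ X_I over i = 1, …, 292, with X_I the indicator of one ascent.
There are 292 indicators.
For each fixed i, the pair (π(i), π(i+1)) is a uniformly random ordered pair of distinct values from {1, …, 293}; by symmetry P[π(i) < π(i+1)] = 1/2.
By linearity: E[X] = 292 · (1/2) = (293 − 1) · (1/2) = 146 ≈ 146.00000.

E[X] = 146 = 146.00000.


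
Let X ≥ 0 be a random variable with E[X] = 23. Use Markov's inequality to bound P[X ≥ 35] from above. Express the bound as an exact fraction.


μ = E[X] = 23, a = 35.
Markov: P[X ≥ 35] ≤ μ/a = (23)/35 = 23/35.
Numerically: ≈ 0.65714.
(Since a = 35 > μ = 23.00000, the bound 23/35 is < 1 and informative.)

P[X ≥ 35] ≤ 23/35 ≈ 0.65714.


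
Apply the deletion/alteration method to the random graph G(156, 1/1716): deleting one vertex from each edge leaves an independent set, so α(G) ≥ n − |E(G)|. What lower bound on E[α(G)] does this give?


E[|E(G)|] = C(156, 2)·p = 12090 · (1/1716) = 155/22.
E[α(G)] ≥ n − E[|E(G)|] = 156 − 155/22 = 3277/22.
Numerically: ≈ 148.954545.
(This is only a lower bound; the true E[α(G)] may be larger.)

E[α(G)] ≥ 3277/22 ≈ 148.954545.


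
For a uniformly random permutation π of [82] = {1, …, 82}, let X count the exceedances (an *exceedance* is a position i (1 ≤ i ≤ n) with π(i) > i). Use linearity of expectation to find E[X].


Write X = Σ_{i=1}^{82} X_i, where X_i = 1_{π(i) > i}.
For each fixed i, π(i) is uniform over {1, …, 82} (marginal of a uniform permutation), so P[π(i) > i] = (n − i)/n. Summing: Σ_{i=1}^{82} (n − i)/n = (0 + 1 + … + 81)/82 = 82(82 − 1)/(2·82) = (82 − 1)/2.
Hence E[X] = Σ_{i=1}^{82} (82 − i)/82 = 81/2 ≈ 40.500.

E[X] = 81/2 = 40.500.


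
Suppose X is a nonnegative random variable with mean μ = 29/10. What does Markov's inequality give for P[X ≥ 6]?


μ = E[X] = 29/10, a = 6.
Markov: P[X ≥ 6] ≤ μ/a = (29/10)/6 = 29/60.
Numerically: ≈ 0.4833.
(Since a = 6 > μ = 2.9000, the bound 29/60 is < 1 and informative.)

P[X ≥ 6] ≤ 29/60 ≈ 0.4833.


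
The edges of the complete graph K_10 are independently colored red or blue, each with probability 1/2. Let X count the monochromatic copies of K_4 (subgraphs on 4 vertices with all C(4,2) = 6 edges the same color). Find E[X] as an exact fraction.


Let X = Σ_S X_S over the C(10, 4) = 210 subsets S of size 4, where X_S = 1 if the K_4 on S is monochromatic.
For a fixed S, the K_4 on S has C(4, 2) = 6 edges. P[all 6 edges red] = (1/2)^6, and likewise for blue, so P[monochromatic] = 2·(1/2)^6 = 2^{1 − 6} = 1/32.
Summing: E[X] = C(10, 4) · 2^{1 − 6} = 210 · 1/32 = 105/16.
Numerically: E[X] ≈ 6.56250.

E[X] = C(10,4)·2^(1−C(4,2)) = 105/16 ≈ 6.56250.
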